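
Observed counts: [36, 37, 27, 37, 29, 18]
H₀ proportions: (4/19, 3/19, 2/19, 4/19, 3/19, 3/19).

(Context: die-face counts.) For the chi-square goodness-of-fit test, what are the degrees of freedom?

df = k − 1 = 6 − 1 = 5

degrees of freedom = 5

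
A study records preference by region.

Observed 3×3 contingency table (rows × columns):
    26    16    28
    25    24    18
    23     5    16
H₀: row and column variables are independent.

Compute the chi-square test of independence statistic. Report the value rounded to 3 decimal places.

test statistic = 10.218

Row totals [70, 67, 44], col totals [74, 45, 62], n=181
χ² = (26−28.62)²/28.62 + (16−17.40)²/17.40 + (28−23.98)²/23.98 + (25−27.39)²/27.39 + (24−16.66)²/16.66 + (18−22.95)²/22.95 + (23−17.99)²/17.99 + (5−10.94)²/10.94 + (16−15.07)²/15.07 = 10.2183
df = 4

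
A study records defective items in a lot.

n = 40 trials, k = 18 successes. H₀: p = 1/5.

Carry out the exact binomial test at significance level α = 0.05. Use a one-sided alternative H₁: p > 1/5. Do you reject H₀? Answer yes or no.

Exact binomial: n=40, k=18, p₀=1/5=0.2000
P(X≥18) from Σ C(n,i)·p₀^i·(1−p₀)^(n−i)
p-value (one-sided, H₁ greater) = 0.00030
At α=0.05: p < α → reject H₀

reject H₀: yes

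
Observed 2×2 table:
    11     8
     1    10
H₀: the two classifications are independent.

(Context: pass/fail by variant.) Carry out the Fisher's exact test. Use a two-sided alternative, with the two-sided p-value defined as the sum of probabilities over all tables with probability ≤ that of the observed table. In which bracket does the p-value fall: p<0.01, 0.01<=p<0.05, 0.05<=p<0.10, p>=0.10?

Margins: r₁=19, r₂=11, c₁=12, c₂=18, n=30
p_obs = C(19,11)·C(11,1)/C(30,12); sum pmf over tables with pmf ≤ p_obs
p-value (two-sided) = 0.01823
→ bracket: 0.01<=p<0.05

p-value bracket: 0.01<=p<0.05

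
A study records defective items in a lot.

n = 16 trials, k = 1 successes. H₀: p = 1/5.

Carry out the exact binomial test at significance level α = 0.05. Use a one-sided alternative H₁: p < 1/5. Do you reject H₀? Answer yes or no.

reject H₀: no

Exact binomial: n=16, k=1, p₀=1/5=0.2000
P(X≤1) from Σ C(n,i)·p₀^i·(1−p₀)^(n−i)
p-value (one-sided, H₁ less) = 0.14074
At α=0.05: p ≥ α → fail to reject H₀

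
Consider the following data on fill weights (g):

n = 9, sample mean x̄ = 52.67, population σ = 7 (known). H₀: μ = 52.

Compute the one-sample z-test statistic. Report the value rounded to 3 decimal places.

test statistic = 0.287

SE = σ/√n = 7/√9 = 2.3333
z = (x̄−μ₀)/SE = (52.67−52)/2.3333 = 0.2871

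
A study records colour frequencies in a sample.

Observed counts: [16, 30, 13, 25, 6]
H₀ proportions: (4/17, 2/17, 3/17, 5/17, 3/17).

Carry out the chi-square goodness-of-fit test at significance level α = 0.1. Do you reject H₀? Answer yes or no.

reject H₀: yes

n = 90; E_i = n·p_i = [21.18, 10.59, 15.88, 26.47, 15.88]
χ² = (16−21.18)²/21.18 + (30−10.59)²/10.59 + (13−15.88)²/15.88 + (25−26.47)²/26.47 + (6−15.88)²/15.88 = 43.6074
df = 4
p-value (upper-tail) = 0.00000
At α=0.1: p < α → reject H₀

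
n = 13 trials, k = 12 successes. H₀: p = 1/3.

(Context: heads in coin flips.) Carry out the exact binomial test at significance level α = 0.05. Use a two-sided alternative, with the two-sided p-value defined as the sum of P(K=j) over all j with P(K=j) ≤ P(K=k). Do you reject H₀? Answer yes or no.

reject H₀: yes

Exact binomial: n=13, k=12, p₀=1/3=0.3333
P(X=j) = C(n,j)·p₀^j·(1−p₀)^(n−j); p = Σ P(X=j) over j with P(X=j) ≤ P(X=12)
p-value (two-sided) = 0.00002
At α=0.05: p < α → reject H₀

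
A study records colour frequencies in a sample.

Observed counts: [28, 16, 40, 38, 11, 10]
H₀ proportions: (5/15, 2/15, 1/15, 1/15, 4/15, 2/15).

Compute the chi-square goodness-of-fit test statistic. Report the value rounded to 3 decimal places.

test statistic = 214.593

n = 143; E_i = n·p_i = [47.67, 19.07, 9.53, 9.53, 38.13, 19.07]
χ² = (28−47.67)²/47.67 + (16−19.07)²/19.07 + (40−9.53)²/9.53 + (38−9.53)²/9.53 + (11−38.13)²/38.13 + (10−19.07)²/19.07 = 214.5927
df = 5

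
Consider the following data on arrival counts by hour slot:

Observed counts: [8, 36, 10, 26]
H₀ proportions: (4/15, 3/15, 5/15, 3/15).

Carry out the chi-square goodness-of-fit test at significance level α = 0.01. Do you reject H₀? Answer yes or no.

n = 80; E_i = n·p_i = [21.33, 16.00, 26.67, 16.00]
χ² = (8−21.33)²/21.33 + (36−16.00)²/16.00 + (10−26.67)²/26.67 + (26−16.00)²/16.00 = 50.0000
df = 3
p-value (upper-tail) = 0.00000
At α=0.01: p < α → reject H₀

reject H₀: yes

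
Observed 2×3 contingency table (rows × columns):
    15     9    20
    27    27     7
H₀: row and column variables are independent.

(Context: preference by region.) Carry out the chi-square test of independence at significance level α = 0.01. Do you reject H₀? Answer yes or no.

reject H₀: yes

Row totals [44, 61], col totals [42, 36, 27], n=105
χ² = (15−17.60)²/17.60 + (9−15.09)²/15.09 + (20−11.31)²/11.31 + (27−24.40)²/24.40 + (27−20.91)²/20.91 + (7−15.69)²/15.69 = 16.3644
df = 2
p-value (upper-tail) = 0.00028
At α=0.01: p < α → reject H₀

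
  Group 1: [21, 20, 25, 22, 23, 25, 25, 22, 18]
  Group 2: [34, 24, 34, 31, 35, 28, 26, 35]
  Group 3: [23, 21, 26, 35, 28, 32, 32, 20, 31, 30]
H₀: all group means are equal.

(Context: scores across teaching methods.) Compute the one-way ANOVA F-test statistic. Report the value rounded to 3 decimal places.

Group means [22.33, 30.88, 27.80], grand mean 26.889
SSB = Σnᵢ(x̄ᵢ−x̄)² = 322.192; SSW = ΣΣ(x−x̄ᵢ)² = 416.475
MSB = 322.192/2 = 161.0958; MSW = 416.475/24 = 17.3531
F = MSB/MSW = 9.2834
df = (2, 24)

test statistic = 9.283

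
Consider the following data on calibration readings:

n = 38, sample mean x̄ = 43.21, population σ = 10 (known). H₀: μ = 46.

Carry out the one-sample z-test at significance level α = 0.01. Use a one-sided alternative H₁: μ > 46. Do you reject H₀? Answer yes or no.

SE = σ/√n = 10/√38 = 1.6222
z = (x̄−μ₀)/SE = (43.21−46)/1.6222 = -1.7199
p-value (one-sided, H₁ greater) = 0.95727
At α=0.01: p ≥ α → fail to reject H₀

reject H₀: no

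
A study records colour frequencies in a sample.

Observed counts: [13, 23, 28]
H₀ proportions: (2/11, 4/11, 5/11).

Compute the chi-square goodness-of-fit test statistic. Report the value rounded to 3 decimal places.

n = 64; E_i = n·p_i = [11.64, 23.27, 29.09]
χ² = (13−11.64)²/11.64 + (23−23.27)²/23.27 + (28−29.09)²/29.09 = 0.2039
df = 2

test statistic = 0.204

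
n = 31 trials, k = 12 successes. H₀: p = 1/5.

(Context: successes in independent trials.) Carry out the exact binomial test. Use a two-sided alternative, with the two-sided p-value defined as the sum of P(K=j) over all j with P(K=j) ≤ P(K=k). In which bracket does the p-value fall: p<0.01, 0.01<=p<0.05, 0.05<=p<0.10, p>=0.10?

Exact binomial: n=31, k=12, p₀=1/5=0.2000
P(X=j) = C(n,j)·p₀^j·(1−p₀)^(n−j); p = Σ P(X=j) over j with P(X=j) ≤ P(X=12)
p-value (two-sided) = 0.02138
→ bracket: 0.01<=p<0.05

p-value bracket: 0.01<=p<0.05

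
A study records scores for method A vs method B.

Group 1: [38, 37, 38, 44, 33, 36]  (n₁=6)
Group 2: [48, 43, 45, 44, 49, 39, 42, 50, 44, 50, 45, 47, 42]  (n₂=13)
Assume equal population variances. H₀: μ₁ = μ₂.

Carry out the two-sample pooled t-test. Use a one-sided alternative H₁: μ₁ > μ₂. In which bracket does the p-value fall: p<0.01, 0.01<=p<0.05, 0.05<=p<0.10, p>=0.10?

p-value bracket: p>=0.10

x̄₁=37.667, s₁=3.615, n₁=6
x̄₂=45.231, s₂=3.395, n₂=13
s_p² = [5·3.615² + 12·3.395²]/17 = 11.9789
SE = √(s_p²·(1/6+1/13)) = 1.7082
t = (37.667−45.231)/1.7082 = -4.4281
df = 17
p-value (one-sided, H₁ greater) = 0.99982
→ bracket: p>=0.10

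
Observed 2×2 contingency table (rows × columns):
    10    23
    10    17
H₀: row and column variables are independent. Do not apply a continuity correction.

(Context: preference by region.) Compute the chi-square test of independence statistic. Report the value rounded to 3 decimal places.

Row totals [33, 27], col totals [20, 40], n=60
χ² = (10−11.00)²/11.00 + (23−22.00)²/22.00 + (10−9.00)²/9.00 + (17−18.00)²/18.00 = 0.3030
df = 1

test statistic = 0.303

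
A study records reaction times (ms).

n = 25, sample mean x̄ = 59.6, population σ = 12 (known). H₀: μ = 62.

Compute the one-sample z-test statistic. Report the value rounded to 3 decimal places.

SE = σ/√n = 12/√25 = 2.4000
z = (x̄−μ₀)/SE = (59.6−62)/2.4000 = -1.0000

test statistic = -1.000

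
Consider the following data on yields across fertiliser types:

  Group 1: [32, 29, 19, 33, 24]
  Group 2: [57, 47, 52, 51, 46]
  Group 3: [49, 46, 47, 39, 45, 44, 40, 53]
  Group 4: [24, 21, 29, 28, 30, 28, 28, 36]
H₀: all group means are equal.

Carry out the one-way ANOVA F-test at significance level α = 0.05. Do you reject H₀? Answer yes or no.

reject H₀: yes

Group means [27.40, 50.60, 45.38, 28.00], grand mean 37.577
SSB = Σnᵢ(x̄ᵢ−x̄)² = 2586.071; SSW = ΣΣ(x−x̄ᵢ)² = 494.275
MSB = 2586.071/3 = 862.0237; MSW = 494.275/22 = 22.4670
F = MSB/MSW = 38.3684
df = (3, 22)
p-value (upper-tail) = 0.00000
At α=0.05: p < α → reject H₀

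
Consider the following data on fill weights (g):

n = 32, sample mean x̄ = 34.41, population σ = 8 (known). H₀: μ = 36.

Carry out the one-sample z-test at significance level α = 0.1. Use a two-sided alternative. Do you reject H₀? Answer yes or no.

reject H₀: no

SE = σ/√n = 8/√32 = 1.4142
z = (x̄−μ₀)/SE = (34.41−36)/1.4142 = -1.1243
p-value (two-sided) = 0.26089
At α=0.1: p ≥ α → fail to reject H₀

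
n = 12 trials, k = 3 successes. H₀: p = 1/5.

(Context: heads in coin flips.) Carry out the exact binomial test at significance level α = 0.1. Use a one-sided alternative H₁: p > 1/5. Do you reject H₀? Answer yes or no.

Exact binomial: n=12, k=3, p₀=1/5=0.2000
P(X≥3) from Σ C(n,i)·p₀^i·(1−p₀)^(n−i)
p-value (one-sided, H₁ greater) = 0.44165
At α=0.1: p ≥ α → fail to reject H₀

reject H₀: no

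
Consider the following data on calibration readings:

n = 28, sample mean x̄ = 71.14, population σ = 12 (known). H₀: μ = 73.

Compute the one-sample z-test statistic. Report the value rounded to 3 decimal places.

SE = σ/√n = 12/√28 = 2.2678
z = (x̄−μ₀)/SE = (71.14−73)/2.2678 = -0.8202

test statistic = -0.820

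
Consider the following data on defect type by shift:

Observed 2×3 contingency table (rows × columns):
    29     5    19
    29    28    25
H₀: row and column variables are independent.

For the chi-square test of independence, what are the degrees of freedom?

degrees of freedom = 2

df = (r−1)(c−1) = (2−1)·(3−1) = 2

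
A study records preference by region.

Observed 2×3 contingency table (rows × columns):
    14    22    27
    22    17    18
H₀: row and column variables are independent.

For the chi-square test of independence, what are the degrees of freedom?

degrees of freedom = 2

df = (r−1)(c−1) = (2−1)·(3−1) = 2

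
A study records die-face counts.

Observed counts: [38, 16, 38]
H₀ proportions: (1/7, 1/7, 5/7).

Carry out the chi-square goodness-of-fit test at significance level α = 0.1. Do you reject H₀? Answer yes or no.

reject H₀: yes

n = 92; E_i = n·p_i = [13.14, 13.14, 65.71]
χ² = (38−13.14)²/13.14 + (16−13.14)²/13.14 + (38−65.71)²/65.71 = 59.3217
df = 2
p-value (upper-tail) = 0.00000
At α=0.1: p < α → reject H₀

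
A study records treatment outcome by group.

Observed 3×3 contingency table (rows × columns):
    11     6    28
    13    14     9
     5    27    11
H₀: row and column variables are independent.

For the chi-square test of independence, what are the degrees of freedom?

degrees of freedom = 4

df = (r−1)(c−1) = (3−1)·(3−1) = 4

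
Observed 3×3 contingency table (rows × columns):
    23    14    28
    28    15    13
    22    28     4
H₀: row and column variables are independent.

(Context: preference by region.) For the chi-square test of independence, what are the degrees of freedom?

df = (r−1)(c−1) = (3−1)·(3−1) = 4

degrees of freedom = 4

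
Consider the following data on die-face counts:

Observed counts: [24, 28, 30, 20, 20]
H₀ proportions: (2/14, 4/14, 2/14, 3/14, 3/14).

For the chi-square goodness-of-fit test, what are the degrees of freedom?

df = k − 1 = 5 − 1 = 4

degrees of freedom = 4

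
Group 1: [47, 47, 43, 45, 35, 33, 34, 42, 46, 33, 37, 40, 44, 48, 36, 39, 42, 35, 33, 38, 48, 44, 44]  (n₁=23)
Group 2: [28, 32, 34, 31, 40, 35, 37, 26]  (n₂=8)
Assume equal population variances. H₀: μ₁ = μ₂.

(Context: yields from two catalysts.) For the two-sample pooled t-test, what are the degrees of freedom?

degrees of freedom = 29

df = n₁ + n₂ − 2 = 23 + 8 − 2 = 29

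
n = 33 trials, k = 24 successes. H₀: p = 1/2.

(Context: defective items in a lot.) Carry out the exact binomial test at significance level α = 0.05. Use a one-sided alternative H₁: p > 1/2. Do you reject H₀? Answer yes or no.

reject H₀: yes

Exact binomial: n=33, k=24, p₀=1/2=0.5000
P(X≥24) from Σ C(n,i)·p₀^i·(1−p₀)^(n−i)
p-value (one-sided, H₁ greater) = 0.00677
At α=0.05: p < α → reject H₀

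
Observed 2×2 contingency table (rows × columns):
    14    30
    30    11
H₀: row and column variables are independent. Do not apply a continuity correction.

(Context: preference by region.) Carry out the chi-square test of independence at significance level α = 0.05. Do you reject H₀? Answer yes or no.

Row totals [44, 41], col totals [44, 41], n=85
χ² = (14−22.78)²/22.78 + (30−21.22)²/21.22 + (30−21.22)²/21.22 + (11−19.78)²/19.78 = 14.5353
df = 1
p-value (upper-tail) = 0.00014
At α=0.05: p < α → reject H₀

reject H₀: yes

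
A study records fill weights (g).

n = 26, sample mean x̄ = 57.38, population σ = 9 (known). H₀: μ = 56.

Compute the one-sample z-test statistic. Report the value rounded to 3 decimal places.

SE = σ/√n = 9/√26 = 1.7650
z = (x̄−μ₀)/SE = (57.38−56)/1.7650 = 0.7818

test statistic = 0.782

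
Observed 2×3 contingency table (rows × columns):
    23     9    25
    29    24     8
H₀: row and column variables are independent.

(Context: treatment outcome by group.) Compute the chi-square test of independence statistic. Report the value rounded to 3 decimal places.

Row totals [57, 61], col totals [52, 33, 33], n=118
χ² = (23−25.12)²/25.12 + (9−15.94)²/15.94 + (25−15.94)²/15.94 + (29−26.88)²/26.88 + (24−17.06)²/17.06 + (8−17.06)²/17.06 = 16.1510
df = 2

test statistic = 16.151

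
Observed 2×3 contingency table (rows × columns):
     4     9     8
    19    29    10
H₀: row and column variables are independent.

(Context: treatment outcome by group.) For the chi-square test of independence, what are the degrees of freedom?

degrees of freedom = 2

df = (r−1)(c−1) = (2−1)·(3−1) = 2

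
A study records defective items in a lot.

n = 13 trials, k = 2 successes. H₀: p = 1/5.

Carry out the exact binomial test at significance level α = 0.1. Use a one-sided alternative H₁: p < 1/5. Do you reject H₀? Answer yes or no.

Exact binomial: n=13, k=2, p₀=1/5=0.2000
P(X≤2) from Σ C(n,i)·p₀^i·(1−p₀)^(n−i)
p-value (one-sided, H₁ less) = 0.50165
At α=0.1: p ≥ α → fail to reject H₀

reject H₀: no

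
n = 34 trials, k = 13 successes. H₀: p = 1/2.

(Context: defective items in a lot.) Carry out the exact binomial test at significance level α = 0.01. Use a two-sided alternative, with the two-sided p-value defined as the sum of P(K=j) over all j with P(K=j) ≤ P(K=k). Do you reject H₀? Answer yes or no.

Exact binomial: n=34, k=13, p₀=1/2=0.5000
P(X=j) = C(n,j)·p₀^j·(1−p₀)^(n−j); p = Σ P(X=j) over j with P(X=j) ≤ P(X=13)
p-value (two-sided) = 0.22948
At α=0.01: p ≥ α → fail to reject H₀

reject H₀: no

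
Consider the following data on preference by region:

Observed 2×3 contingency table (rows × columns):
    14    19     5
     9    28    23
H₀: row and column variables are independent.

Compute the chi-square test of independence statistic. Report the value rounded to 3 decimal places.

test statistic = 9.944

Row totals [38, 60], col totals [23, 47, 28], n=98
χ² = (14−8.92)²/8.92 + (19−18.22)²/18.22 + (5−10.86)²/10.86 + (9−14.08)²/14.08 + (28−28.78)²/28.78 + (23−17.14)²/17.14 = 9.9442
df = 2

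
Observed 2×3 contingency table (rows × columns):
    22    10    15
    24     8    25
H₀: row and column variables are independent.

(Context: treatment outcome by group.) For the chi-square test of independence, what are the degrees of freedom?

degrees of freedom = 2

df = (r−1)(c−1) = (2−1)·(3−1) = 2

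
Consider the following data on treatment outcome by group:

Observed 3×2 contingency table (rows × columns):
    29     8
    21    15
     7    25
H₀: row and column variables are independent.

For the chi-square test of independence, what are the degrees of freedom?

df = (r−1)(c−1) = (3−1)·(2−1) = 2

degrees of freedom = 2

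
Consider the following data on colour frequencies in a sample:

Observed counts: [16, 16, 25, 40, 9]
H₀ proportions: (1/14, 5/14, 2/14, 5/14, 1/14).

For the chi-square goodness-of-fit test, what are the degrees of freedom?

degrees of freedom = 4

df = k − 1 = 5 − 1 = 4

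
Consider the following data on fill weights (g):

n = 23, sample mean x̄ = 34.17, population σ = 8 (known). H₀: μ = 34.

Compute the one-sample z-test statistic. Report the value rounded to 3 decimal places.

SE = σ/√n = 8/√23 = 1.6681
z = (x̄−μ₀)/SE = (34.17−34)/1.6681 = 0.1019

test statistic = 0.102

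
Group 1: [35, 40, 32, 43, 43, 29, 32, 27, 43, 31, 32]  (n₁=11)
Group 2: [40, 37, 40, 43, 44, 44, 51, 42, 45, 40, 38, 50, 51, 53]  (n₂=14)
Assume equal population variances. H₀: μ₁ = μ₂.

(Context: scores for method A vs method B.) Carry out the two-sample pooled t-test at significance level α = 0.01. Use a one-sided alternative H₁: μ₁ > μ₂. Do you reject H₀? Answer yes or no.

x̄₁=35.182, s₁=5.997, n₁=11
x̄₂=44.143, s₂=5.216, n₂=14
s_p² = [10·5.997² + 13·5.216²]/23 = 31.0152
SE = √(s_p²·(1/11+1/14)) = 2.2439
t = (35.182−44.143)/2.2439 = -3.9936
df = 23
p-value (one-sided, H₁ greater) = 0.99971
At α=0.01: p ≥ α → fail to reject H₀

reject H₀: no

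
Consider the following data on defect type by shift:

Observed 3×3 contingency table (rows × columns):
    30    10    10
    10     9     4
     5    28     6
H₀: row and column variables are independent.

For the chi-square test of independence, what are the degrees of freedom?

degrees of freedom = 4

df = (r−1)(c−1) = (3−1)·(3−1) = 4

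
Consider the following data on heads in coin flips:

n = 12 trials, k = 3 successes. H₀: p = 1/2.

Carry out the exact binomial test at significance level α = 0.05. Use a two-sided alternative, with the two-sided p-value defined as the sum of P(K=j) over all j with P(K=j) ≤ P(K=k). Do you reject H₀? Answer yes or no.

Exact binomial: n=12, k=3, p₀=1/2=0.5000
P(X=j) = C(n,j)·p₀^j·(1−p₀)^(n−j); p = Σ P(X=j) over j with P(X=j) ≤ P(X=3)
p-value (two-sided) = 0.14600
At α=0.05: p ≥ α → fail to reject H₀

reject H₀: no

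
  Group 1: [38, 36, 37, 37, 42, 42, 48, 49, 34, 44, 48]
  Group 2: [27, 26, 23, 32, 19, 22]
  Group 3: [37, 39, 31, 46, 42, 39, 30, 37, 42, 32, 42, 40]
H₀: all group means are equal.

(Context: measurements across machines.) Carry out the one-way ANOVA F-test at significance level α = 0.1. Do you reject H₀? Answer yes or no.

reject H₀: yes

Group means [41.36, 24.83, 38.08], grand mean 36.586
SSB = Σnᵢ(x̄ᵢ−x̄)² = 1106.739; SSW = ΣΣ(x−x̄ᵢ)² = 658.295
MSB = 1106.739/2 = 553.3695; MSW = 658.295/26 = 25.3191
F = MSB/MSW = 21.8559
df = (2, 26)
p-value (upper-tail) = 0.00000
At α=0.1: p < α → reject H₀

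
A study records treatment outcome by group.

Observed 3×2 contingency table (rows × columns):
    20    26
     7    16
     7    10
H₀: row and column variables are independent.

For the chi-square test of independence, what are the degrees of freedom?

degrees of freedom = 2

df = (r−1)(c−1) = (3−1)·(2−1) = 2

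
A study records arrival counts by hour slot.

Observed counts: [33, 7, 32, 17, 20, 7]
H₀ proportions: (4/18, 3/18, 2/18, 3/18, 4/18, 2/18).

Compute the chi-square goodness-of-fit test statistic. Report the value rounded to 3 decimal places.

test statistic = 42.496

n = 116; E_i = n·p_i = [25.78, 19.33, 12.89, 19.33, 25.78, 12.89]
χ² = (33−25.78)²/25.78 + (7−19.33)²/19.33 + (32−12.89)²/12.89 + (17−19.33)²/19.33 + (20−25.78)²/25.78 + (7−12.89)²/12.89 = 42.4957
df = 5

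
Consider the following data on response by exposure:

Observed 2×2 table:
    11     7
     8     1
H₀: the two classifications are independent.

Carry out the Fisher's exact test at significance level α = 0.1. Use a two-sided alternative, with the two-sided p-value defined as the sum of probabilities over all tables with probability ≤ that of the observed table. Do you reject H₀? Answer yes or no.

reject H₀: no

Margins: r₁=18, r₂=9, c₁=19, c₂=8, n=27
p_obs = C(18,11)·C(9,8)/C(27,19); sum pmf over tables with pmf ≤ p_obs
p-value (two-sided) = 0.20112
At α=0.1: p ≥ α → fail to reject H₀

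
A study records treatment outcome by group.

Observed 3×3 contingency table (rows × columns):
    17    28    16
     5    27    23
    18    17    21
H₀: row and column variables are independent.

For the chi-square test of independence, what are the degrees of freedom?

df = (r−1)(c−1) = (3−1)·(3−1) = 4

degrees of freedom = 4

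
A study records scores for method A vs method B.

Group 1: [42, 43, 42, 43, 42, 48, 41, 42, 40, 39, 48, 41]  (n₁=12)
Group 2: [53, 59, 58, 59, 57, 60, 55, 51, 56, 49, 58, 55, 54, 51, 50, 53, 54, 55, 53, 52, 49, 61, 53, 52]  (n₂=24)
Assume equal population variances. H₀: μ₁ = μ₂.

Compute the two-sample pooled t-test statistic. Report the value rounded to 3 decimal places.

test statistic = -10.338

x̄₁=42.583, s₁=2.778, n₁=12
x̄₂=54.458, s₂=3.451, n₂=24
s_p² = [11·2.778² + 23·3.451²]/34 = 10.5551
SE = √(s_p²·(1/12+1/24)) = 1.1486
t = (42.583−54.458)/1.1486 = -10.3382
df = 34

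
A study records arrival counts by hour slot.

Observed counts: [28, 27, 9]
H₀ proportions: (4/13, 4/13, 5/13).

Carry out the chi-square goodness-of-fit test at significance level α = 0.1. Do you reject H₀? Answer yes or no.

n = 64; E_i = n·p_i = [19.69, 19.69, 24.62]
χ² = (28−19.69)²/19.69 + (27−19.69)²/19.69 + (9−24.62)²/24.62 = 16.1227
df = 2
p-value (upper-tail) = 0.00032
At α=0.1: p < α → reject H₀

reject H₀: yes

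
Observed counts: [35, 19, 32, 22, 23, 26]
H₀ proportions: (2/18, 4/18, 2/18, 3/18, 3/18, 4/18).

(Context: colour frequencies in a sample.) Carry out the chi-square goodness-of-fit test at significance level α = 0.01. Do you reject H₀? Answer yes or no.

n = 157; E_i = n·p_i = [17.44, 34.89, 17.44, 26.17, 26.17, 34.89]
χ² = (35−17.44)²/17.44 + (19−34.89)²/34.89 + (32−17.44)²/17.44 + (22−26.17)²/26.17 + (23−26.17)²/26.17 + (26−34.89)²/34.89 = 40.3599
df = 5
p-value (upper-tail) = 0.00000
At α=0.01: p < α → reject H₀

reject H₀: yes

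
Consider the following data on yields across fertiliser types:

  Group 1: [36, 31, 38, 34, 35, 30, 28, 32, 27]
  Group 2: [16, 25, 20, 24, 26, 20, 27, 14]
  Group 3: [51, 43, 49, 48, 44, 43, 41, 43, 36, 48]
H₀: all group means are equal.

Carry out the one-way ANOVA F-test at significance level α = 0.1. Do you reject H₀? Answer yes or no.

Group means [32.33, 21.50, 44.60], grand mean 33.667
SSB = Σnᵢ(x̄ᵢ−x̄)² = 2395.600; SSW = ΣΣ(x−x̄ᵢ)² = 448.400
MSB = 2395.600/2 = 1197.8000; MSW = 448.400/24 = 18.6833
F = MSB/MSW = 64.1106
df = (2, 24)
p-value (upper-tail) = 0.00000
At α=0.1: p < α → reject H₀

reject H₀: yes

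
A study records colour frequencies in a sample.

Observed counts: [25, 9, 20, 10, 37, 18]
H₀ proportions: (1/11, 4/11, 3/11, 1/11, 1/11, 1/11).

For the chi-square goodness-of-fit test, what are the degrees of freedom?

df = k − 1 = 6 − 1 = 5

degrees of freedom = 5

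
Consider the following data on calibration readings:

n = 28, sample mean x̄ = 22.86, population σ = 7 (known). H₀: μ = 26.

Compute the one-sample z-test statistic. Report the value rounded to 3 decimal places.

SE = σ/√n = 7/√28 = 1.3229
z = (x̄−μ₀)/SE = (22.86−26)/1.3229 = -2.3736

test statistic = -2.374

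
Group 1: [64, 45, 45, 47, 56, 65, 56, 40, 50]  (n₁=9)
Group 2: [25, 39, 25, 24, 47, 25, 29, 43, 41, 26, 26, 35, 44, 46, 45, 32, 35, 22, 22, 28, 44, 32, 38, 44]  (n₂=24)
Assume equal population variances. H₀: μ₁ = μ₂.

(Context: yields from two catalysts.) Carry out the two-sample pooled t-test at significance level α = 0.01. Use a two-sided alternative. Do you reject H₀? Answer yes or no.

x̄₁=52.000, s₁=8.775, n₁=9
x̄₂=34.042, s₂=8.685, n₂=24
s_p² = [8·8.775² + 23·8.685²]/31 = 75.8374
SE = √(s_p²·(1/9+1/24)) = 3.4039
t = (52.000−34.042)/3.4039 = 5.2759
df = 31
p-value (two-sided) = 0.00001
At α=0.01: p < α → reject H₀

reject H₀: yes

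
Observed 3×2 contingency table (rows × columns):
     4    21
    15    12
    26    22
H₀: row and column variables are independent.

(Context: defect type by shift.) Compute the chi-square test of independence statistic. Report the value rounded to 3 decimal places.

test statistic = 11.340

Row totals [25, 27, 48], col totals [45, 55], n=100
χ² = (4−11.25)²/11.25 + (21−13.75)²/13.75 + (15−12.15)²/12.15 + (12−14.85)²/14.85 + (26−21.60)²/21.60 + (22−26.40)²/26.40 = 11.3401
df = 2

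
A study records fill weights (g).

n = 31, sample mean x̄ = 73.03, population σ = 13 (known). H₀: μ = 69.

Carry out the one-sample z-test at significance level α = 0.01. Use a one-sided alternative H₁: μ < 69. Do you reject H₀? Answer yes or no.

SE = σ/√n = 13/√31 = 2.3349
z = (x̄−μ₀)/SE = (73.03−69)/2.3349 = 1.7260
p-value (one-sided, H₁ less) = 0.95783
At α=0.01: p ≥ α → fail to reject H₀

reject H₀: no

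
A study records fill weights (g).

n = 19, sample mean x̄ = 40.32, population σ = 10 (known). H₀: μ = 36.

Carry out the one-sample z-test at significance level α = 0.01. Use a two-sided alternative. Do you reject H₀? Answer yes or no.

SE = σ/√n = 10/√19 = 2.2942
z = (x̄−μ₀)/SE = (40.32−36)/2.2942 = 1.8830
p-value (two-sided) = 0.05969
At α=0.01: p ≥ α → fail to reject H₀

reject H₀: no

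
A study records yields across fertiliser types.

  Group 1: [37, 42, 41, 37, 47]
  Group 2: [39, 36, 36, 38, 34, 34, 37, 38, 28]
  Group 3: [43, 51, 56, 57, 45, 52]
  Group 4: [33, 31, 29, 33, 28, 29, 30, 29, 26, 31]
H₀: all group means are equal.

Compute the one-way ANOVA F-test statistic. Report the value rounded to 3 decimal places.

Group means [40.80, 35.56, 50.67, 29.90], grand mean 37.567
SSB = Σnᵢ(x̄ᵢ−x̄)² = 1706.111; SSW = ΣΣ(x−x̄ᵢ)² = 361.256
MSB = 1706.111/3 = 568.7037; MSW = 361.256/26 = 13.8944
F = MSB/MSW = 40.9303
df = (3, 26)

test statistic = 40.930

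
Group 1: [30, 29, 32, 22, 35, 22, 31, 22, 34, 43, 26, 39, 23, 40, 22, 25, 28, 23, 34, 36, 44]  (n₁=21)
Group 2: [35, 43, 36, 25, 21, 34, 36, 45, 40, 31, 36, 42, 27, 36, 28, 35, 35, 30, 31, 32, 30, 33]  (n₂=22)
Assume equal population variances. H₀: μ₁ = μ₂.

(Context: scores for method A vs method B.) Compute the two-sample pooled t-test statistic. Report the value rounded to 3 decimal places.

x̄₁=30.476, s₁=7.208, n₁=21
x̄₂=33.682, s₂=5.810, n₂=22
s_p² = [20·7.208² + 21·5.810²]/41 = 42.6344
SE = √(s_p²·(1/21+1/22)) = 1.9920
t = (30.476−33.682)/1.9920 = -1.6092
df = 41

test statistic = -1.609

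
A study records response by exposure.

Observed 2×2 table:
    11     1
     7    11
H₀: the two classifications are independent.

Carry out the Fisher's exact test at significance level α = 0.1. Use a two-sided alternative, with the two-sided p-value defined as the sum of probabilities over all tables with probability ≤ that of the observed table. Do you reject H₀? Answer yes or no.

reject H₀: yes

Margins: r₁=12, r₂=18, c₁=18, c₂=12, n=30
p_obs = C(12,11)·C(18,7)/C(30,18); sum pmf over tables with pmf ≤ p_obs
p-value (two-sided) = 0.00682
At α=0.1: p < α → reject H₀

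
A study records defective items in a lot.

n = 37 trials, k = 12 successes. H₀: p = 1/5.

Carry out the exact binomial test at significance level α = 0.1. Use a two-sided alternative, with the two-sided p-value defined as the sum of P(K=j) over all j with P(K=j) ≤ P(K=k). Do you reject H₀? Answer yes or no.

reject H₀: yes

Exact binomial: n=37, k=12, p₀=1/5=0.2000
P(X=j) = C(n,j)·p₀^j·(1−p₀)^(n−j); p = Σ P(X=j) over j with P(X=j) ≤ P(X=12)
p-value (two-sided) = 0.06519
At α=0.1: p < α → reject H₀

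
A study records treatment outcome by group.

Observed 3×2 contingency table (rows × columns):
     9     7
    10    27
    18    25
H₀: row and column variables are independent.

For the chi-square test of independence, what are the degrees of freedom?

degrees of freedom = 2

df = (r−1)(c−1) = (3−1)·(2−1) = 2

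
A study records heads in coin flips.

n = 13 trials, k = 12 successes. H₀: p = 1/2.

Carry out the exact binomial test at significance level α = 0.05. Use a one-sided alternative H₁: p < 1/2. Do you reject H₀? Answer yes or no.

Exact binomial: n=13, k=12, p₀=1/2=0.5000
P(X≤12) from Σ C(n,i)·p₀^i·(1−p₀)^(n−i)
p-value (one-sided, H₁ less) = 0.99988
At α=0.05: p ≥ α → fail to reject H₀

reject H₀: no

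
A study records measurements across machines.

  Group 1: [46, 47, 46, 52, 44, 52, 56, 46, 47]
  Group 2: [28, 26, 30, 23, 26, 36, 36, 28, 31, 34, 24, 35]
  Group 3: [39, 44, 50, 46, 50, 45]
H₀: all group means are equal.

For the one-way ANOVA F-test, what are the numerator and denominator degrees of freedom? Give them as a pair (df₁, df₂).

k = 3 groups, N = 27 total
df = (k−1, N−k) = (3−1, 27−3) = (2, 24)

degrees of freedom = [2, 24]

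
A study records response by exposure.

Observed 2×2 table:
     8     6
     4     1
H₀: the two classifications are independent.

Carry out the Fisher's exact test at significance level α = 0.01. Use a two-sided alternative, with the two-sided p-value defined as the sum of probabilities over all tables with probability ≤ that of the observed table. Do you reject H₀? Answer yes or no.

reject H₀: no

Margins: r₁=14, r₂=5, c₁=12, c₂=7, n=19
p_obs = C(14,8)·C(5,4)/C(19,12); sum pmf over tables with pmf ≤ p_obs
p-value (two-sided) = 0.60268
At α=0.01: p ≥ α → fail to reject H₀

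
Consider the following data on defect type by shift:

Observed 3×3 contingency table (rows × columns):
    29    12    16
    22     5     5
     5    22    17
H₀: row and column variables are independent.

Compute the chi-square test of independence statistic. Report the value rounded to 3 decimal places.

test statistic = 29.548

Row totals [57, 32, 44], col totals [56, 39, 38], n=133
χ² = (29−24.00)²/24.00 + (12−16.71)²/16.71 + (16−16.29)²/16.29 + (22−13.47)²/13.47 + (5−9.38)²/9.38 + (5−9.14)²/9.14 + (5−18.53)²/18.53 + (22−12.90)²/12.90 + (17−12.57)²/12.57 = 29.5478
df = 4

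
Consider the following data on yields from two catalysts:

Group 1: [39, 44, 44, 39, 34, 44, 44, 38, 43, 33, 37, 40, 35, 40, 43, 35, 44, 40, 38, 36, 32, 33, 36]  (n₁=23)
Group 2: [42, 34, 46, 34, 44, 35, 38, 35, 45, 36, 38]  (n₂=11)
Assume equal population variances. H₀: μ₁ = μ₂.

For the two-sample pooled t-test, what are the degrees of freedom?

df = n₁ + n₂ − 2 = 23 + 11 − 2 = 32

degrees of freedom = 32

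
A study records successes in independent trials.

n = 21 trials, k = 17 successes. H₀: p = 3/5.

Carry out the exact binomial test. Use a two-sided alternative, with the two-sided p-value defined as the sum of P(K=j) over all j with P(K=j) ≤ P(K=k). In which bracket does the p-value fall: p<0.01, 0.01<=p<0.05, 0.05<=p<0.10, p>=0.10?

Exact binomial: n=21, k=17, p₀=3/5=0.6000
P(X=j) = C(n,j)·p₀^j·(1−p₀)^(n−j); p = Σ P(X=j) over j with P(X=j) ≤ P(X=17)
p-value (two-sided) = 0.07218
→ bracket: 0.05<=p<0.10

p-value bracket: 0.05<=p<0.10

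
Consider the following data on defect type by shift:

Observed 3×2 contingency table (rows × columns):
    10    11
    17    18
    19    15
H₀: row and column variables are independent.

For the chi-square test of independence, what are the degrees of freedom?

degrees of freedom = 2

df = (r−1)(c−1) = (3−1)·(2−1) = 2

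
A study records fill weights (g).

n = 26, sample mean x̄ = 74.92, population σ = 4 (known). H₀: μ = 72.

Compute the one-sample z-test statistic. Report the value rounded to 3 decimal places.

test statistic = 3.722

SE = σ/√n = 4/√26 = 0.7845
z = (x̄−μ₀)/SE = (74.92−72)/0.7845 = 3.7223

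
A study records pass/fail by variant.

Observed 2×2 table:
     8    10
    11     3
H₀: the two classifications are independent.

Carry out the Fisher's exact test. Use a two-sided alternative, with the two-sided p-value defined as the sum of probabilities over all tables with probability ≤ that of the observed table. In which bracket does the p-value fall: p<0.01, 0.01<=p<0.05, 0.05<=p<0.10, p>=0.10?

p-value bracket: 0.05<=p<0.10

Margins: r₁=18, r₂=14, c₁=19, c₂=13, n=32
p_obs = C(18,8)·C(14,11)/C(32,19); sum pmf over tables with pmf ≤ p_obs
p-value (two-sided) = 0.07511
→ bracket: 0.05<=p<0.10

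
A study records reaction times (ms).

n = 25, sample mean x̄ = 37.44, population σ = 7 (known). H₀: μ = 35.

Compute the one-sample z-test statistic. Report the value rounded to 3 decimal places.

test statistic = 1.743

SE = σ/√n = 7/√25 = 1.4000
z = (x̄−μ₀)/SE = (37.44−35)/1.4000 = 1.7429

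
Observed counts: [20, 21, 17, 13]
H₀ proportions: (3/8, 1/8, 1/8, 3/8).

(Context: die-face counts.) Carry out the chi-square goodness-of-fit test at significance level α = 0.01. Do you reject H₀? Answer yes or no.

n = 71; E_i = n·p_i = [26.62, 8.88, 8.88, 26.62]
χ² = (20−26.62)²/26.62 + (21−8.88)²/8.88 + (17−8.88)²/8.88 + (13−26.62)²/26.62 = 32.6244
df = 3
p-value (upper-tail) = 0.00000
At α=0.01: p < α → reject H₀

reject H₀: yes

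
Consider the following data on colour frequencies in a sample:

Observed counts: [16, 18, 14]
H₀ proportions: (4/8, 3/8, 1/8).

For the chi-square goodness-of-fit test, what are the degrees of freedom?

degrees of freedom = 2

df = k − 1 = 3 − 1 = 2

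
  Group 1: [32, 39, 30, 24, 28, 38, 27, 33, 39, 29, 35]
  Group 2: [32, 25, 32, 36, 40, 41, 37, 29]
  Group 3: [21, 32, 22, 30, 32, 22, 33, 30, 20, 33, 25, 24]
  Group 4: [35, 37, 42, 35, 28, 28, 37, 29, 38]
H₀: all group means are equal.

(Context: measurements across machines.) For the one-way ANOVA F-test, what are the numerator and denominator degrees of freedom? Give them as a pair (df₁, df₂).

k = 4 groups, N = 40 total
df = (k−1, N−k) = (4−1, 40−4) = (3, 36)

degrees of freedom = [3, 36]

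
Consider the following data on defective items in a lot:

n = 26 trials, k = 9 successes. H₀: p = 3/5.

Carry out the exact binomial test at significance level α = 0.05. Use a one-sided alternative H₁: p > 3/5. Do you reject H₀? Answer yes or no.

Exact binomial: n=26, k=9, p₀=3/5=0.6000
P(X≥9) from Σ C(n,i)·p₀^i·(1−p₀)^(n−i)
p-value (one-sided, H₁ greater) = 0.99755
At α=0.05: p ≥ α → fail to reject H₀

reject H₀: no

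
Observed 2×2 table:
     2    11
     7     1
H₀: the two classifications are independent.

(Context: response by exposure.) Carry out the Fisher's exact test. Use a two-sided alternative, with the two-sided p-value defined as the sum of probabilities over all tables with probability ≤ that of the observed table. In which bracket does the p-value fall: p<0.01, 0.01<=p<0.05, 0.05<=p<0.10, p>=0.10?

Margins: r₁=13, r₂=8, c₁=9, c₂=12, n=21
p_obs = C(13,2)·C(8,7)/C(21,9); sum pmf over tables with pmf ≤ p_obs
p-value (two-sided) = 0.00217
→ bracket: p<0.01

p-value bracket: p<0.01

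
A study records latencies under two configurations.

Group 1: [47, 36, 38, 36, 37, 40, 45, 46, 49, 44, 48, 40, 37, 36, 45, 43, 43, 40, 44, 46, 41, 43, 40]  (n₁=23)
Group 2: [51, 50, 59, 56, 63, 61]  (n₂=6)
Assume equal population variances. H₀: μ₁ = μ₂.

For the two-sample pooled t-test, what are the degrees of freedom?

degrees of freedom = 27

df = n₁ + n₂ − 2 = 23 + 6 − 2 = 27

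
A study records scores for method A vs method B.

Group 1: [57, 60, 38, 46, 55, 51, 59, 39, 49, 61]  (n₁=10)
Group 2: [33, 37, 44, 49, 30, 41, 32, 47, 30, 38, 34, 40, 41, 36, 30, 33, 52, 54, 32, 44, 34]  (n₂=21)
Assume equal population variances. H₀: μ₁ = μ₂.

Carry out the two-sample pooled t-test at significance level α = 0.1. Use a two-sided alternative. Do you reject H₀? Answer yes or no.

x̄₁=51.500, s₁=8.410, n₁=10
x̄₂=38.619, s₂=7.386, n₂=21
s_p² = [9·8.410² + 20·7.386²]/29 = 59.5673
SE = √(s_p²·(1/10+1/21)) = 2.9653
t = (51.500−38.619)/2.9653 = 4.3438
df = 29
p-value (two-sided) = 0.00016
At α=0.1: p < α → reject H₀

reject H₀: yes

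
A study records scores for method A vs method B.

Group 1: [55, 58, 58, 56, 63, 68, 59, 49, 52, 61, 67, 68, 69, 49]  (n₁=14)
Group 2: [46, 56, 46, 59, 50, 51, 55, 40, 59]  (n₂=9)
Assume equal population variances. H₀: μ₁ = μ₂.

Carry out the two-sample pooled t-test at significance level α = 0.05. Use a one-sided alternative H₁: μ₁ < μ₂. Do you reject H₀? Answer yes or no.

x̄₁=59.429, s₁=6.903, n₁=14
x̄₂=51.333, s₂=6.519, n₂=9
s_p² = [13·6.903² + 8·6.519²]/21 = 45.6871
SE = √(s_p²·(1/14+1/9)) = 2.8879
t = (59.429−51.333)/2.8879 = 2.8032
df = 21
p-value (one-sided, H₁ less) = 0.99467
At α=0.05: p ≥ α → fail to reject H₀

reject H₀: no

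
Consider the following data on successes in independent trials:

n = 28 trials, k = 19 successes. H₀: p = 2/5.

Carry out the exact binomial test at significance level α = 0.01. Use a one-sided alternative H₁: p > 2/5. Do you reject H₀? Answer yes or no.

Exact binomial: n=28, k=19, p₀=2/5=0.4000
P(X≥19) from Σ C(n,i)·p₀^i·(1−p₀)^(n−i)
p-value (one-sided, H₁ greater) = 0.00267
At α=0.01: p < α → reject H₀

reject H₀: yes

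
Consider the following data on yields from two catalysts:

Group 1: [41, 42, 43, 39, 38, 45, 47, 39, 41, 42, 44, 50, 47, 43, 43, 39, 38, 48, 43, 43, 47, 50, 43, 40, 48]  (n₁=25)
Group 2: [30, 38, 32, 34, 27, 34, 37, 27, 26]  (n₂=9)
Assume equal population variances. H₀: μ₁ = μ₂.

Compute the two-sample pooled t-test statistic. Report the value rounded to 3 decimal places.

test statistic = 7.794

x̄₁=43.320, s₁=3.625, n₁=25
x̄₂=31.667, s₂=4.444, n₂=9
s_p² = [24·3.625² + 8·4.444²]/32 = 14.7950
SE = √(s_p²·(1/25+1/9)) = 1.4952
t = (43.320−31.667)/1.4952 = 7.7937
df = 32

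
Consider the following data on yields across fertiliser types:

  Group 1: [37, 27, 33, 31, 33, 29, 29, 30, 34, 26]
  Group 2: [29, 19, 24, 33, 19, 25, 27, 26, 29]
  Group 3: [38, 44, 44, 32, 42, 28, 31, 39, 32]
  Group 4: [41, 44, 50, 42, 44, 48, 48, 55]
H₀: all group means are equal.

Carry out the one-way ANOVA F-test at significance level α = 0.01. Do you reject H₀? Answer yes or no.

Group means [30.90, 25.67, 36.67, 46.50], grand mean 34.500
SSB = Σnᵢ(x̄ᵢ−x̄)² = 2026.100; SSW = ΣΣ(x−x̄ᵢ)² = 718.900
MSB = 2026.100/3 = 675.3667; MSW = 718.900/32 = 22.4656
F = MSB/MSW = 30.0622
df = (3, 32)
p-value (upper-tail) = 0.00000
At α=0.01: p < α → reject H₀

reject H₀: yes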